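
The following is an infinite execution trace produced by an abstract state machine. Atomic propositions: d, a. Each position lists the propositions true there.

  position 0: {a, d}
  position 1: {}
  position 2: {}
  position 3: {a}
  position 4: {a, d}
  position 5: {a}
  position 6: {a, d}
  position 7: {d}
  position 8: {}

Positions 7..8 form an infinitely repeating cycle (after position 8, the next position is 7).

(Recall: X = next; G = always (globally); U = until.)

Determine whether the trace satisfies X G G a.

Violated

The position after 0 is 1; G G a is false there.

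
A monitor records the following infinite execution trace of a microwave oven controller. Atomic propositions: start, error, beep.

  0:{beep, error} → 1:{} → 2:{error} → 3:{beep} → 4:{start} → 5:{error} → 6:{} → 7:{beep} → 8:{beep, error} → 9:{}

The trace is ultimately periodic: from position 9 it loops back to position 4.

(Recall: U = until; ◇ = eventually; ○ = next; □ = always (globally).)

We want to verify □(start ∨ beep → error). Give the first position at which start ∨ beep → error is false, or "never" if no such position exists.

3

Check start ∨ beep → error at each position in order: 0 ✓, 1 ✓, 2 ✓.
At position 3 the labels are {beep}, so start ∨ beep → error is false there. This is the first violation.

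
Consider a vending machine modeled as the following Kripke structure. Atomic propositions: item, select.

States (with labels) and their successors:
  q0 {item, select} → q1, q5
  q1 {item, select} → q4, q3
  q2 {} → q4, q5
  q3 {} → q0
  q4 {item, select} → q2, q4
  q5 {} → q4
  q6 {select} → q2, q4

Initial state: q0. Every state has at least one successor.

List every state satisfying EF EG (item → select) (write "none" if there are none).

{q0, q1, q2, q3, q4, q5, q6}

States satisfying EG (item → select): {q0, q1, q2, q3, q4, q5, q6}.
States satisfying EF EG (item → select): {q0, q1, q2, q3, q4, q5, q6}.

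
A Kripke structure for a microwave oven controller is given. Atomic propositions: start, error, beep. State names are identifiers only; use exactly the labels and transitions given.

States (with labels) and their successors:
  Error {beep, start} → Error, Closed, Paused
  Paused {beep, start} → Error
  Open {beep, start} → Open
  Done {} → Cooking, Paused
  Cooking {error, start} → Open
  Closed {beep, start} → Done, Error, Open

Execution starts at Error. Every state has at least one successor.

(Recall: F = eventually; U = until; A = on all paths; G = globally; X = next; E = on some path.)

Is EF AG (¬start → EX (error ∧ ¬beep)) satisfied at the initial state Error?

Yes

States satisfying AG (¬start → EX (error ∧ ¬beep)): {Error, Paused, Open, Done, Cooking, Closed}.
States satisfying EF AG (¬start → EX (error ∧ ¬beep)): {Error, Paused, Open, Done, Cooking, Closed}.
Some path from Error reaches a state where AG (¬start → EX (error ∧ ¬beep)) holds.
Error ∈ Sat(EF AG (¬start → EX (error ∧ ¬beep))).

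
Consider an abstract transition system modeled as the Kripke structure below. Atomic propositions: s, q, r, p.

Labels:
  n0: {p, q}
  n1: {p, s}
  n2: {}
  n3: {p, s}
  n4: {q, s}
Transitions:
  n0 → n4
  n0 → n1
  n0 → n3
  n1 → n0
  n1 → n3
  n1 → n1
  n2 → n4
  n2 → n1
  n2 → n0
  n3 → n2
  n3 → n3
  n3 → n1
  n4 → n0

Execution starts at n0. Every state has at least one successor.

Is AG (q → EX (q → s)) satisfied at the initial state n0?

States satisfying q → EX (q → s): {n0, n1, n2, n3}.
States satisfying AG (q → EX (q → s)): ∅.
n4 is reachable from n0 and violates q → EX (q → s), so AG fails at n0.
n0 ∉ Sat(AG (q → EX (q → s))).

No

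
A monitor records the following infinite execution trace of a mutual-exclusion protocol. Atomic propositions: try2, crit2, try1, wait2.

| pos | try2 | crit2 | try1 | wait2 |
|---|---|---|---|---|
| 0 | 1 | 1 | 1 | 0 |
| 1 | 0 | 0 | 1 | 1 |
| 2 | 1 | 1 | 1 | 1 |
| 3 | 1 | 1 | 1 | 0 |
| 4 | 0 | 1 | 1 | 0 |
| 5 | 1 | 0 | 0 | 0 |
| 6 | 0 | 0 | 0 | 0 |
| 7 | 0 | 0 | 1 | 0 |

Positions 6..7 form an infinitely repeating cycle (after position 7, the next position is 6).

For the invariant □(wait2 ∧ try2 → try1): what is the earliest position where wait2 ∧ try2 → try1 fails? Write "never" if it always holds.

never

wait2 ∧ try2 → try1 holds at every position 0..7, and those are all the positions the trace ever visits, so the invariant □(wait2 ∧ try2 → try1) is never violated.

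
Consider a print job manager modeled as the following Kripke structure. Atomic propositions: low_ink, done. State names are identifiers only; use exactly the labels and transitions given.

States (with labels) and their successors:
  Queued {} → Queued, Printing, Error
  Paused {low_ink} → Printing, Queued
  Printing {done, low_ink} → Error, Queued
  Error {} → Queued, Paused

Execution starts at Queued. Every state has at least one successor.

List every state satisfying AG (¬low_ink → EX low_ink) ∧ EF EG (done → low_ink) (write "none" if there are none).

{Queued, Paused, Printing, Error}

States satisfying ¬low_ink → EX low_ink: {Queued, Paused, Printing, Error}.
States satisfying AG (¬low_ink → EX low_ink): {Queued, Paused, Printing, Error}.
States satisfying EG (done → low_ink): {Queued, Paused, Printing, Error}.
States satisfying EF EG (done → low_ink): {Queued, Paused, Printing, Error}.
States satisfying AG (¬low_ink → EX low_ink) ∧ EF EG (done → low_ink): {Queued, Paused, Printing, Error}.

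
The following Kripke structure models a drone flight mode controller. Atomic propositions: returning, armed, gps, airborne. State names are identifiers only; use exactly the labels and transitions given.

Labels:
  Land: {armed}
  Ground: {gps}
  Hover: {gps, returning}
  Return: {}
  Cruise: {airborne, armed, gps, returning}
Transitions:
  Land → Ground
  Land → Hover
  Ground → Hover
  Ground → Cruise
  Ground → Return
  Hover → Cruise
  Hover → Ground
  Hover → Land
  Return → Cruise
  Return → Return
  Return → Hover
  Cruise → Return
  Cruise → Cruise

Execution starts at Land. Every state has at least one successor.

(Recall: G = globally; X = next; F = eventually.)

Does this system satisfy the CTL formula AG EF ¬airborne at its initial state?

States satisfying EF ¬airborne: {Land, Ground, Hover, Return, Cruise}.
States satisfying AG EF ¬airborne: {Land, Ground, Hover, Return, Cruise}.
Every state reachable from Land satisfies EF ¬airborne.
Land ∈ Sat(AG EF ¬airborne).

Holds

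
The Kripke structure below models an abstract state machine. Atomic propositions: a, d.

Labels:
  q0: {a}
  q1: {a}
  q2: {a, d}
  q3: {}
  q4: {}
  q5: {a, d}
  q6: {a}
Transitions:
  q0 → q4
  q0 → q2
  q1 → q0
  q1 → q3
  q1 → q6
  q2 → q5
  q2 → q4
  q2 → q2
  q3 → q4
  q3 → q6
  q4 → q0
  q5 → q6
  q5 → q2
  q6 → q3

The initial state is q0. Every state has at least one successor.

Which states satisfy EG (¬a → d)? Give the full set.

States satisfying ¬a → d: {q0, q1, q2, q5, q6}.
States satisfying EG (¬a → d): {q0, q1, q2, q5}.

{q0, q1, q2, q5}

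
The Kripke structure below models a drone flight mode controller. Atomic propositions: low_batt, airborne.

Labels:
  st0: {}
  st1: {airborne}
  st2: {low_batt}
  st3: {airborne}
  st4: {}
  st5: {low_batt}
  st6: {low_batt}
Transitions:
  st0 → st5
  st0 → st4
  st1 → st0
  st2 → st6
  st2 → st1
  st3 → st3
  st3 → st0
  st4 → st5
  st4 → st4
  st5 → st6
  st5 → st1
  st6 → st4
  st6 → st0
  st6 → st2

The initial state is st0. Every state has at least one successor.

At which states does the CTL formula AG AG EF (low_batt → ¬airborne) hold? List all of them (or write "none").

States satisfying AG EF (low_batt → ¬airborne): {st0, st1, st2, st3, st4, st5, st6}.
States satisfying AG AG EF (low_batt → ¬airborne): {st0, st1, st2, st3, st4, st5, st6}.

{st0, st1, st2, st3, st4, st5, st6}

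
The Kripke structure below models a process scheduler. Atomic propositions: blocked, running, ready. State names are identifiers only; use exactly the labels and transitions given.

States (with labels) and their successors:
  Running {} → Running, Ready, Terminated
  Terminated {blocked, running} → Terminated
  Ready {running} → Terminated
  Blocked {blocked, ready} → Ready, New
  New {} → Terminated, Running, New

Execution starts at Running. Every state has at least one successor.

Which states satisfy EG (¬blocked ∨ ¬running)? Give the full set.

States satisfying ¬blocked ∨ ¬running: {Running, Ready, Blocked, New}.
States satisfying EG (¬blocked ∨ ¬running): {Running, Blocked, New}.

{Running, Blocked, New}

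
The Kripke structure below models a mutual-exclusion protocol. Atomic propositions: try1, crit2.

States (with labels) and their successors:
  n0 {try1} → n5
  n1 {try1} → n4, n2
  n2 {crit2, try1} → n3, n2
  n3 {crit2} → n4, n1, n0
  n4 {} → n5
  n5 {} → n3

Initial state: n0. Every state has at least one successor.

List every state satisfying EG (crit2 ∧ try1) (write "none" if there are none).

States satisfying crit2 ∧ try1: {n2}.
States satisfying EG (crit2 ∧ try1): {n2}.

{n2}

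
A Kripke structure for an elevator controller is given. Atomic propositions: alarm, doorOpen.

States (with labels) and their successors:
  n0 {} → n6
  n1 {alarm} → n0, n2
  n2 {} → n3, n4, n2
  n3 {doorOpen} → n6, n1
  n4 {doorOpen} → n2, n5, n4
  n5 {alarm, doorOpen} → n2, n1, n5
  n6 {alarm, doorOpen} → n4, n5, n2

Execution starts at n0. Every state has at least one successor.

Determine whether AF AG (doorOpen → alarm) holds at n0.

States satisfying AG (doorOpen → alarm): ∅.
States satisfying AF AG (doorOpen → alarm): ∅.
There is a path from n0 along which AG (doorOpen → alarm) never holds.
n0 ∉ Sat(AF AG (doorOpen → alarm)).

No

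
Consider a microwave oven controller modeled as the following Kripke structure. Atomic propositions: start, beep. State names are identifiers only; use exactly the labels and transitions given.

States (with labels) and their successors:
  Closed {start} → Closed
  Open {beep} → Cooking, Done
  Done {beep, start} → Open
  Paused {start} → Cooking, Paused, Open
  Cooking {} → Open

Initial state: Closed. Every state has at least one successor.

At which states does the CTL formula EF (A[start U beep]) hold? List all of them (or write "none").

States satisfying A[start U beep]: {Open, Done}.
States satisfying EF (A[start U beep]): {Open, Done, Paused, Cooking}.

{Open, Done, Paused, Cooking}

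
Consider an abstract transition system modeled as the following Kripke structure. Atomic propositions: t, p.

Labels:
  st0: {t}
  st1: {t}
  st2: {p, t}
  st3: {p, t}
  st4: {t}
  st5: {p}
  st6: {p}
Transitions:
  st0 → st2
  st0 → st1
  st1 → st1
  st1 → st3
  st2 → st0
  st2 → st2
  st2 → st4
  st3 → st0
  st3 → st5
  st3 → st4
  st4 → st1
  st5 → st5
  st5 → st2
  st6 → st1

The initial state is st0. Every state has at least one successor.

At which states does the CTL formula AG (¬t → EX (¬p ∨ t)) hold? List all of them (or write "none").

{st0, st1, st2, st3, st4, st5, st6}

States satisfying ¬t → EX (¬p ∨ t): {st0, st1, st2, st3, st4, st5, st6}.
States satisfying AG (¬t → EX (¬p ∨ t)): {st0, st1, st2, st3, st4, st5, st6}.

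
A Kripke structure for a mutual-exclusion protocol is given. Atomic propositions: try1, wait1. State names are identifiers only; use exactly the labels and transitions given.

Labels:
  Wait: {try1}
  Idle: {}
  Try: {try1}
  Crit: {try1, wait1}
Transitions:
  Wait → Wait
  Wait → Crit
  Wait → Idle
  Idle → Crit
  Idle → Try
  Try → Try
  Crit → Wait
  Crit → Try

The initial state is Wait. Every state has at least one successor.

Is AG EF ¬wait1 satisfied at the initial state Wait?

States satisfying EF ¬wait1: {Wait, Idle, Try, Crit}.
States satisfying AG EF ¬wait1: {Wait, Idle, Try, Crit}.
Every state reachable from Wait satisfies EF ¬wait1.
Wait ∈ Sat(AG EF ¬wait1).

Satisfied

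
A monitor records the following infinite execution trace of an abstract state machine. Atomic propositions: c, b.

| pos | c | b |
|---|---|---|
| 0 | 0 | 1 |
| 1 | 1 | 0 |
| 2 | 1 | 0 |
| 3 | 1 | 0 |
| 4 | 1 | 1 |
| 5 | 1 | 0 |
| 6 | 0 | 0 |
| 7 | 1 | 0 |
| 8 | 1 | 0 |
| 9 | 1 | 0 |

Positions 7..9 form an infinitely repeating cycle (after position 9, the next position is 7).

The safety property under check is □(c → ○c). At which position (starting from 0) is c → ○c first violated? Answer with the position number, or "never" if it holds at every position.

5

Check c → ○c at each position in order: 0 ✓, 1 ✓, 2 ✓, 3 ✓, 4 ✓.
At position 5 the labels are {c} and the next position 6 has {}, so c → ○c is false there. This is the first violation.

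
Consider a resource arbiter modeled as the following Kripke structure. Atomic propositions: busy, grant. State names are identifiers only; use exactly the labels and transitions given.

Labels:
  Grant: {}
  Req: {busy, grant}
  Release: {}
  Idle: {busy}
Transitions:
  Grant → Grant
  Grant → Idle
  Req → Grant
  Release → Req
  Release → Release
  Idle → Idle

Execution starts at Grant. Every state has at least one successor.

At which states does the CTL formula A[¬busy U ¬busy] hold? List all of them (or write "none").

{Grant, Release}

States satisfying ¬busy: {Grant, Release}.
States satisfying A[¬busy U ¬busy]: {Grant, Release}.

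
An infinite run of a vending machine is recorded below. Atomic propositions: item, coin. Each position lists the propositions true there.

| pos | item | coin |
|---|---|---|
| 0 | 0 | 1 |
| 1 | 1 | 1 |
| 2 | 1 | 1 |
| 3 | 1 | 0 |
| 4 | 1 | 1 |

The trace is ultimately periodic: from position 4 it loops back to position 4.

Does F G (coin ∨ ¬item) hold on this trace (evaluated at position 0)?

Yes

G (coin ∨ ¬item) holds at position 4, which is reachable from 0, so F G (coin ∨ ¬item) holds.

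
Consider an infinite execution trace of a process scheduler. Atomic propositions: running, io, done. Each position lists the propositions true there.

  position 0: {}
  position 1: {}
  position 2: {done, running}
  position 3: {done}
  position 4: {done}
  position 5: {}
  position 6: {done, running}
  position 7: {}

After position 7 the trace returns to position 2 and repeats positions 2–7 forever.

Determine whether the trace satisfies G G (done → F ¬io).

G (done → F ¬io) holds at every position 0..7, and those are all positions ever visited, so G G (done → F ¬io) holds.

Yes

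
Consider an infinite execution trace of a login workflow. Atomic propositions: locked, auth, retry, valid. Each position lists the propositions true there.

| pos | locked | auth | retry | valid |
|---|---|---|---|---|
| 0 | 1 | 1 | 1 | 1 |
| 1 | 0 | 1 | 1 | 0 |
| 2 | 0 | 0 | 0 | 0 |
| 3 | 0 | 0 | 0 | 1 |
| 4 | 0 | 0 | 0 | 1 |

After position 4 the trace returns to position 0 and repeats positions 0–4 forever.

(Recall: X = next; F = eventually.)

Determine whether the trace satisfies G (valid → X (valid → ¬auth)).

valid → X (valid → ¬auth) must hold at every position from 0 onward. It fails at position 4, so G (valid → X (valid → ¬auth)) is false.
Positions where valid holds: 0, 3, 4.
Check X (valid → ¬auth) at each: 0→ok, 3→ok, 4→fails.

Does not hold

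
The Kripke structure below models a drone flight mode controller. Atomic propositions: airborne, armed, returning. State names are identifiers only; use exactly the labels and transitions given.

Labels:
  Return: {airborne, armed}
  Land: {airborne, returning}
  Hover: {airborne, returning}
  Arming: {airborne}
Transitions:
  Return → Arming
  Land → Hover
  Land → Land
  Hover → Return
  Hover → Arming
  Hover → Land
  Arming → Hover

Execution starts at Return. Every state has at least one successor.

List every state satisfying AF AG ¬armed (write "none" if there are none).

States satisfying AG ¬armed: ∅.
States satisfying AF AG ¬armed: ∅.

none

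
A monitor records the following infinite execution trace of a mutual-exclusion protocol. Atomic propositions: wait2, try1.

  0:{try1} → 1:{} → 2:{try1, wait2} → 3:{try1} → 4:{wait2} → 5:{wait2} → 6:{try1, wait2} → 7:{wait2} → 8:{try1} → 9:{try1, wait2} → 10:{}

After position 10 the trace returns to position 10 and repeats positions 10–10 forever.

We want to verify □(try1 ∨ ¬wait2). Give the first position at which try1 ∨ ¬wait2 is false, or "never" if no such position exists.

4

Check try1 ∨ ¬wait2 at each position in order: 0 ✓, 1 ✓, 2 ✓, 3 ✓.
At position 4 the labels are {wait2}, so try1 ∨ ¬wait2 is false there. This is the first violation.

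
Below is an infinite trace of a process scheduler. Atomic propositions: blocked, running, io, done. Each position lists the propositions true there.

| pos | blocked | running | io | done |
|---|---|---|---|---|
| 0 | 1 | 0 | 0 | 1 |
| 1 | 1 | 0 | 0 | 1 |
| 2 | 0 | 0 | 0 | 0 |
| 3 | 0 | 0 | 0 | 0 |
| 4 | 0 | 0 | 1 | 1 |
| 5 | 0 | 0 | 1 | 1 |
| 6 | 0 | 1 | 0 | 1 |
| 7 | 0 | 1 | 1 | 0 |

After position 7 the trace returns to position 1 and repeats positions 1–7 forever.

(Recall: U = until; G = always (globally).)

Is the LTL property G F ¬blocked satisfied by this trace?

Holds

F ¬blocked holds at every position 0..7, and those are all positions ever visited, so G F ¬blocked holds.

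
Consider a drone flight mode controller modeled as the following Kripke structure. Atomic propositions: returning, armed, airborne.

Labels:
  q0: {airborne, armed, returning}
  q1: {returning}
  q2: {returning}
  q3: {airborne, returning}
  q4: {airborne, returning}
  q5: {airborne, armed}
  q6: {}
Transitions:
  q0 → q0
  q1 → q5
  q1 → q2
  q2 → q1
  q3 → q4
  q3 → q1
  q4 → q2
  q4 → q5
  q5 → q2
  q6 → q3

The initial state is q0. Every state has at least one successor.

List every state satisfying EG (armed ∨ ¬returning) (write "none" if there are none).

{q0}

States satisfying armed ∨ ¬returning: {q0, q5, q6}.
States satisfying EG (armed ∨ ¬returning): {q0}.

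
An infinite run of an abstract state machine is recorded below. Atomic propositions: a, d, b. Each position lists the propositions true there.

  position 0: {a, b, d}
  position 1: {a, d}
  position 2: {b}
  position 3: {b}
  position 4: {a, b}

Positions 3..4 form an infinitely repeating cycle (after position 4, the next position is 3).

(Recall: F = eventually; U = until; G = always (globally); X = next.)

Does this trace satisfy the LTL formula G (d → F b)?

d → F b holds at every position 0..4, and those are all positions ever visited, so G (d → F b) holds.
Positions where d holds: 0, 1.
Check F b at each: 0→ok, 1→ok.

Yes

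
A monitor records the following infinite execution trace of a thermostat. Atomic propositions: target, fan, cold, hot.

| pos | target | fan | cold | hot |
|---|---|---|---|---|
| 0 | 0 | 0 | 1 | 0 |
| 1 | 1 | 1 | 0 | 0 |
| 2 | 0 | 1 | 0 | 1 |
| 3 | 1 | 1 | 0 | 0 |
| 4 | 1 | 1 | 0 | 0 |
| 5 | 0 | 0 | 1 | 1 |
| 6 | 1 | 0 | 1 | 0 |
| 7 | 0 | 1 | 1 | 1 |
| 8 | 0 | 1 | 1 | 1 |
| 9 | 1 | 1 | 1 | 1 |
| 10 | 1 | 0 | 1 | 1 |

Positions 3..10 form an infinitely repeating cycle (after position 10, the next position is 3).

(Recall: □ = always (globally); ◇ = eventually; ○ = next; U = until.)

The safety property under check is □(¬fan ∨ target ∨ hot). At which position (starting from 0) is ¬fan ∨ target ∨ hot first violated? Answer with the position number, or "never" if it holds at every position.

never

¬fan ∨ target ∨ hot holds at every position 0..10, and those are all the positions the trace ever visits, so the invariant □(¬fan ∨ target ∨ hot) is never violated.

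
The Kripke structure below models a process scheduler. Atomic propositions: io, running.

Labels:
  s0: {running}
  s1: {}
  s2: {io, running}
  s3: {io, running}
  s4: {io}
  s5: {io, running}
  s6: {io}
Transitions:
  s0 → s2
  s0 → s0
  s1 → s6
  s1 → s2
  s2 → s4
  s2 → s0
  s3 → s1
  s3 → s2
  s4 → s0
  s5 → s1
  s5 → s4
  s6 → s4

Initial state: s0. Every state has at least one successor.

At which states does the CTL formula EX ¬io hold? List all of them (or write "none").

{s0, s2, s3, s4, s5}

States satisfying ¬io: {s0, s1}.
States satisfying EX ¬io: {s0, s2, s3, s4, s5}.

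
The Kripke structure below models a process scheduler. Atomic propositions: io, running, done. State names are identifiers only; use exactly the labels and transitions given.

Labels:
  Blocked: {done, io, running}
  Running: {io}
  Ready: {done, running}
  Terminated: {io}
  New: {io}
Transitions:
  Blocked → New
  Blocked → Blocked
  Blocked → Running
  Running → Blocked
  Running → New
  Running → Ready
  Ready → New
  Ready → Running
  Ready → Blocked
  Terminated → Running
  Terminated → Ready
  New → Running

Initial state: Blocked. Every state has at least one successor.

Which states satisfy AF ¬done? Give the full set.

{Running, Terminated, New}

States satisfying ¬done: {Running, Terminated, New}.
States satisfying AF ¬done: {Running, Terminated, New}.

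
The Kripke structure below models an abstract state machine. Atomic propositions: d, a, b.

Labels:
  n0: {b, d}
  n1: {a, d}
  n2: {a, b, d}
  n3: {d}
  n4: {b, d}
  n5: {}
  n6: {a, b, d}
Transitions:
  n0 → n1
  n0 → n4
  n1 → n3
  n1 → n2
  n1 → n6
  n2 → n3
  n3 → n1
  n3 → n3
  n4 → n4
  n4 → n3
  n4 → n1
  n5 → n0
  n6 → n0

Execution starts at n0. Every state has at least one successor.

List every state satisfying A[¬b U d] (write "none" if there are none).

States satisfying ¬b: {n1, n3, n5}.
States satisfying d: {n0, n1, n2, n3, n4, n6}.
States satisfying A[¬b U d]: {n0, n1, n2, n3, n4, n5, n6}.

{n0, n1, n2, n3, n4, n5, n6}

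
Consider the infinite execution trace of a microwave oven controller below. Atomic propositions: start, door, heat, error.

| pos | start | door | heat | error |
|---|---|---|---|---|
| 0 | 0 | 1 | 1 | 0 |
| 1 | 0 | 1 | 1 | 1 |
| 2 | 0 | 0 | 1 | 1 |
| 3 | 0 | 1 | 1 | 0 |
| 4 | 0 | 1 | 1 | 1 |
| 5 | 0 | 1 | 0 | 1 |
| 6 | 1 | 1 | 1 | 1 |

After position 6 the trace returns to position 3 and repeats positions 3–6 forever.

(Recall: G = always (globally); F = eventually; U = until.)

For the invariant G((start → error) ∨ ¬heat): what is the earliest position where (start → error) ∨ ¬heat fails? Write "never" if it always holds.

(start → error) ∨ ¬heat holds at every position 0..6, and those are all the positions the trace ever visits, so the invariant G((start → error) ∨ ¬heat) is never violated.

never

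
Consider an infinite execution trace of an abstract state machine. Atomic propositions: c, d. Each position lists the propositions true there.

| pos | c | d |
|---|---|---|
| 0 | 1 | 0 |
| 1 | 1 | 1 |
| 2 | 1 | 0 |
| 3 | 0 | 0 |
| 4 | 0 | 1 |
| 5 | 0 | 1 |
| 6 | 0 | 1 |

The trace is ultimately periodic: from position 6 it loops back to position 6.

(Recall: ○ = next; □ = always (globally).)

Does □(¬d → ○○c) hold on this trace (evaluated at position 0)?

¬d → ○○c must hold at every position from 0 onward. It fails at position 2, so □(¬d → ○○c) is false.
Positions where ¬d holds: 0, 2, 3.
Check ○○c at each: 0→ok, 2→fails, 3→fails.

No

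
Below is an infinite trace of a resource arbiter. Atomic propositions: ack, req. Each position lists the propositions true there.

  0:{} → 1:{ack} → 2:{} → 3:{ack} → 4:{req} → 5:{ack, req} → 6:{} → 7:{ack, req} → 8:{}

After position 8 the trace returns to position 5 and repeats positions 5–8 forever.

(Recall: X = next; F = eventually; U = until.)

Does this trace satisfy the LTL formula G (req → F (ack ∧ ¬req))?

No

req → F (ack ∧ ¬req) must hold at every position from 0 onward. It fails at position 4, so G (req → F (ack ∧ ¬req)) is false.
Positions where req holds: 4, 5, 7.
Check F (ack ∧ ¬req) at each: 4→fails, 5→fails, 7→fails.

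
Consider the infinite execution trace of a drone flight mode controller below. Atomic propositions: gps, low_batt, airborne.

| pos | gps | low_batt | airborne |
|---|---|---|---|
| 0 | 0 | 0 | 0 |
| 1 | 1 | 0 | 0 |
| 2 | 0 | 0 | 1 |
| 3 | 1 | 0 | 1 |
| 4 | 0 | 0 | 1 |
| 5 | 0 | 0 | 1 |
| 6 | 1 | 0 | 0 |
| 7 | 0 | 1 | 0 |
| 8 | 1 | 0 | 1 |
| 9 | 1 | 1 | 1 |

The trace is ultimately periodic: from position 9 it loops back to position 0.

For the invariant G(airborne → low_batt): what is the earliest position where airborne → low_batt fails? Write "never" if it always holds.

2

Check airborne → low_batt at each position in order: 0 ✓, 1 ✓.
At position 2 the labels are {airborne}, so airborne → low_batt is false there. This is the first violation.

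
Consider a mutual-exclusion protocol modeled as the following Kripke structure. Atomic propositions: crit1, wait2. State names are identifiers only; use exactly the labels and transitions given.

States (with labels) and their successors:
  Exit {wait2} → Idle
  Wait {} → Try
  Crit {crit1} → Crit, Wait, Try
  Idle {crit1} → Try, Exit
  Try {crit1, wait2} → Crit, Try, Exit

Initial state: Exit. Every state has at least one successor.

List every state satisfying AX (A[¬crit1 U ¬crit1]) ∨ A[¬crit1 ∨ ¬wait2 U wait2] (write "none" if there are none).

{Exit, Wait, Idle, Try}

States satisfying A[¬crit1 U ¬crit1]: {Exit, Wait}.
States satisfying AX (A[¬crit1 U ¬crit1]): ∅.
States satisfying ¬crit1 ∨ ¬wait2: {Exit, Wait, Crit, Idle}.
States satisfying wait2: {Exit, Try}.
States satisfying A[¬crit1 ∨ ¬wait2 U wait2]: {Exit, Wait, Idle, Try}.
States satisfying AX (A[¬crit1 U ¬crit1]) ∨ A[¬crit1 ∨ ¬wait2 U wait2]: {Exit, Wait, Idle, Try}.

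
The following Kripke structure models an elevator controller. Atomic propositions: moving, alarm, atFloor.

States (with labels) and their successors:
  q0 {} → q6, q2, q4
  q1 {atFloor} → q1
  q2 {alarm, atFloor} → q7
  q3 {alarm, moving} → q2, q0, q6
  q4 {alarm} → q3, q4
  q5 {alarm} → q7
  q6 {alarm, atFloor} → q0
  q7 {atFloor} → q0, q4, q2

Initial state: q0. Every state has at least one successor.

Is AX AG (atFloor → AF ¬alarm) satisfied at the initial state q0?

Holds

States satisfying AG (atFloor → AF ¬alarm): {q0, q1, q2, q3, q4, q5, q6, q7}.
States satisfying AX AG (atFloor → AF ¬alarm): {q0, q1, q2, q3, q4, q5, q6, q7}.
q0 ∈ Sat(AX AG (atFloor → AF ¬alarm)).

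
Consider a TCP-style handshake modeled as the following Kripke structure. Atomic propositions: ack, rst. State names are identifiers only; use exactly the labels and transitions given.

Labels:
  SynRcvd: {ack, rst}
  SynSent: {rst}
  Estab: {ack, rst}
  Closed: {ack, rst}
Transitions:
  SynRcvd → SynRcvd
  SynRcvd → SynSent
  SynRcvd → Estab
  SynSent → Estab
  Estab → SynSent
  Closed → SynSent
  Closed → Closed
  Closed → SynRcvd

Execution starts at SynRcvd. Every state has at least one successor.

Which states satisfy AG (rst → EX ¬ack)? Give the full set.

States satisfying rst → EX ¬ack: {SynRcvd, Estab, Closed}.
States satisfying AG (rst → EX ¬ack): ∅.

none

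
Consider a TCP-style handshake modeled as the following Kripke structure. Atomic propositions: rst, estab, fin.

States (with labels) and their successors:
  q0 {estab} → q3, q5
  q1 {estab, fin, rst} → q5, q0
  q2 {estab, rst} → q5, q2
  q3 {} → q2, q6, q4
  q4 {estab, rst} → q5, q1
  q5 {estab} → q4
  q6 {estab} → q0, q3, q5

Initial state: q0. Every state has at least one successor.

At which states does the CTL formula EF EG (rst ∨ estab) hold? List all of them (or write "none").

States satisfying EG (rst ∨ estab): {q0, q1, q2, q4, q5, q6}.
States satisfying EF EG (rst ∨ estab): {q0, q1, q2, q3, q4, q5, q6}.

{q0, q1, q2, q3, q4, q5, q6}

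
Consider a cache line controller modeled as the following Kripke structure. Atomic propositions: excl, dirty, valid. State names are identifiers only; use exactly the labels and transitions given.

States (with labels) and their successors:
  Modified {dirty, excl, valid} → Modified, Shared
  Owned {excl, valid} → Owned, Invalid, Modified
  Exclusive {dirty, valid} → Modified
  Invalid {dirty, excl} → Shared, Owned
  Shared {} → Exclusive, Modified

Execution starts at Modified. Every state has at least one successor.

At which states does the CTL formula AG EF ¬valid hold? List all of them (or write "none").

{Modified, Owned, Exclusive, Invalid, Shared}

States satisfying EF ¬valid: {Modified, Owned, Exclusive, Invalid, Shared}.
States satisfying AG EF ¬valid: {Modified, Owned, Exclusive, Invalid, Shared}.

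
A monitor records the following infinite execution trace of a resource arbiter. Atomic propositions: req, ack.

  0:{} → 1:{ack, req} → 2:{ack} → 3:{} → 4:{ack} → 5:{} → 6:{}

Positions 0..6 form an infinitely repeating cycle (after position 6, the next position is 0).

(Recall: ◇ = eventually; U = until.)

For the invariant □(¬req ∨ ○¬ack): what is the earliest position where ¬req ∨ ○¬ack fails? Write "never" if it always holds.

1

Check ¬req ∨ ○¬ack at each position in order: 0 ✓.
At position 1 the labels are {ack, req} and the next position 2 has {ack}, so ¬req ∨ ○¬ack is false there. This is the first violation.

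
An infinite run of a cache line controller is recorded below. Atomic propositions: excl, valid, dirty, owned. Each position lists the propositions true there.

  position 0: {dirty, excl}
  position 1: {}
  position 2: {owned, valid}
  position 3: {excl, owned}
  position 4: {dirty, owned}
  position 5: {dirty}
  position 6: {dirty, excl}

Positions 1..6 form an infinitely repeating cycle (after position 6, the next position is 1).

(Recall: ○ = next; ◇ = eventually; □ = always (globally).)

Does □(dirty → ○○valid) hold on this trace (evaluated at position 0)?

Does not hold

dirty → ○○valid must hold at every position from 0 onward. It fails at position 4, so □(dirty → ○○valid) is false.
Positions where dirty holds: 0, 4, 5, 6.
Check ○○valid at each: 0→ok, 4→fails, 5→fails, 6→ok.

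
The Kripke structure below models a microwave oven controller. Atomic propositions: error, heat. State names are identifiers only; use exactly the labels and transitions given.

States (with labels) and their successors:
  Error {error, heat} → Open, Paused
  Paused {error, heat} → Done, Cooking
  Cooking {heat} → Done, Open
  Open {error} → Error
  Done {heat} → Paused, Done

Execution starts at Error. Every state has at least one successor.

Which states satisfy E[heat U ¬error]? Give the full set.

{Error, Paused, Cooking, Done}

States satisfying heat: {Error, Paused, Cooking, Done}.
States satisfying ¬error: {Cooking, Done}.
States satisfying E[heat U ¬error]: {Error, Paused, Cooking, Done}.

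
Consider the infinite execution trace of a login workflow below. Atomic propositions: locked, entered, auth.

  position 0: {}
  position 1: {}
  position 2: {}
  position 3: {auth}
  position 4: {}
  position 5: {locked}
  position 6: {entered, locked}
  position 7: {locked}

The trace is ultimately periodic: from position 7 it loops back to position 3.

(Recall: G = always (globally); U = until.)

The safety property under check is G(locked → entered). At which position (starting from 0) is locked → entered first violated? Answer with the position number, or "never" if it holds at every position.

5

Check locked → entered at each position in order: 0 ✓, 1 ✓, 2 ✓, 3 ✓, 4 ✓.
At position 5 the labels are {locked}, so locked → entered is false there. This is the first violation.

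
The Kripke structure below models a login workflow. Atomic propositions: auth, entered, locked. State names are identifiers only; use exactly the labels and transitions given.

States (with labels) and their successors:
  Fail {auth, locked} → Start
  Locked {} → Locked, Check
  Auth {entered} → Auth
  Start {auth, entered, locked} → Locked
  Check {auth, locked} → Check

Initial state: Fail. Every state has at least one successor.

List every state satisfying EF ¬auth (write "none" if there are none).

{Fail, Locked, Auth, Start}

States satisfying ¬auth: {Locked, Auth}.
States satisfying EF ¬auth: {Fail, Locked, Auth, Start}.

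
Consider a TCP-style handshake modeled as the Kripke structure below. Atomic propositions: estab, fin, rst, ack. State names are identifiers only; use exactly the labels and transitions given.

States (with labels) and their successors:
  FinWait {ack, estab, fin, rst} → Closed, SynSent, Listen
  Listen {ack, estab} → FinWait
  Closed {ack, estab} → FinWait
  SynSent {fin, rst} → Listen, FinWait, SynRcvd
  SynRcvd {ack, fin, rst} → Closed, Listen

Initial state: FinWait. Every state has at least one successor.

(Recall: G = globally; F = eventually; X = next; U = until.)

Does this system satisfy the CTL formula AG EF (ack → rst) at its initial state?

Yes

States satisfying EF (ack → rst): {FinWait, Listen, Closed, SynSent, SynRcvd}.
States satisfying AG EF (ack → rst): {FinWait, Listen, Closed, SynSent, SynRcvd}.
Every state reachable from FinWait satisfies EF (ack → rst).
FinWait ∈ Sat(AG EF (ack → rst)).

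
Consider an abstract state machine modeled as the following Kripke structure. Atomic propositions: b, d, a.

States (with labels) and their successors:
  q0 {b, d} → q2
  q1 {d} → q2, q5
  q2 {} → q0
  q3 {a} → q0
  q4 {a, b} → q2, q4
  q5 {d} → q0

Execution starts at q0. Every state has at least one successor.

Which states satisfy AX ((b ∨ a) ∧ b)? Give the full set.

{q2, q3, q5}

States satisfying (b ∨ a) ∧ b: {q0, q4}.
States satisfying AX ((b ∨ a) ∧ b): {q2, q3, q5}.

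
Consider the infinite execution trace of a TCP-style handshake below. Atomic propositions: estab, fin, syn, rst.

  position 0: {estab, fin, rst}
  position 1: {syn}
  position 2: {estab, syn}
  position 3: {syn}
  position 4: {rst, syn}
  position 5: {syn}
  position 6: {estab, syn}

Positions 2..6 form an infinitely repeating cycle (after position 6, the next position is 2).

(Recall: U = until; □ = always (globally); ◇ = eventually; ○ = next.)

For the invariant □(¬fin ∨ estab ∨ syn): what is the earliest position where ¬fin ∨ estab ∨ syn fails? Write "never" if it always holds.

¬fin ∨ estab ∨ syn holds at every position 0..6, and those are all the positions the trace ever visits, so the invariant □(¬fin ∨ estab ∨ syn) is never violated.

never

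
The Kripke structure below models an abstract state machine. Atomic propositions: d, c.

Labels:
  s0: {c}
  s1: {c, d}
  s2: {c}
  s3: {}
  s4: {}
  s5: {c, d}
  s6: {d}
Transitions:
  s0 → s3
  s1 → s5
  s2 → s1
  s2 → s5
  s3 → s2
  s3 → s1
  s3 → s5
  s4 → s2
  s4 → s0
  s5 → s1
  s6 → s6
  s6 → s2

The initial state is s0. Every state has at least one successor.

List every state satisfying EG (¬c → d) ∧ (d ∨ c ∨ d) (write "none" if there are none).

{s1, s2, s5, s6}

States satisfying ¬c → d: {s0, s1, s2, s5, s6}.
States satisfying EG (¬c → d): {s1, s2, s5, s6}.
States satisfying c ∨ d: {s0, s1, s2, s5, s6}.
States satisfying d ∨ c ∨ d: {s0, s1, s2, s5, s6}.
States satisfying EG (¬c → d) ∧ (d ∨ c ∨ d): {s1, s2, s5, s6}.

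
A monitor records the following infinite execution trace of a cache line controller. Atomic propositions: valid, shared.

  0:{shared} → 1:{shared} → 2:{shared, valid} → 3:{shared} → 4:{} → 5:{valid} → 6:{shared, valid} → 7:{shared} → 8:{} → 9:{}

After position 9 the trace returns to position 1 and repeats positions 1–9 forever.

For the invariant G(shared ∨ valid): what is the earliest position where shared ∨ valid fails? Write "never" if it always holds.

4

Check shared ∨ valid at each position in order: 0 ✓, 1 ✓, 2 ✓, 3 ✓.
At position 4 the labels are {}, so shared ∨ valid is false there. This is the first violation.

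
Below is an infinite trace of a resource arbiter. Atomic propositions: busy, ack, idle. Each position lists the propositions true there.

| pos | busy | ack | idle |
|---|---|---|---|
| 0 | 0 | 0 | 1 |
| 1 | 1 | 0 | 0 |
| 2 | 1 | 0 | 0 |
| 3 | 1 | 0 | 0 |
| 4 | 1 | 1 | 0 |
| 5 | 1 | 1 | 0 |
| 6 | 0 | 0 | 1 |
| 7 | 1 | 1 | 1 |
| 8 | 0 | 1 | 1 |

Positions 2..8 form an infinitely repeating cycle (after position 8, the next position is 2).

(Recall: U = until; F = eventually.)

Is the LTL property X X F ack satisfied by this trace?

The position after 0 is 1; X F ack is true there.

Yes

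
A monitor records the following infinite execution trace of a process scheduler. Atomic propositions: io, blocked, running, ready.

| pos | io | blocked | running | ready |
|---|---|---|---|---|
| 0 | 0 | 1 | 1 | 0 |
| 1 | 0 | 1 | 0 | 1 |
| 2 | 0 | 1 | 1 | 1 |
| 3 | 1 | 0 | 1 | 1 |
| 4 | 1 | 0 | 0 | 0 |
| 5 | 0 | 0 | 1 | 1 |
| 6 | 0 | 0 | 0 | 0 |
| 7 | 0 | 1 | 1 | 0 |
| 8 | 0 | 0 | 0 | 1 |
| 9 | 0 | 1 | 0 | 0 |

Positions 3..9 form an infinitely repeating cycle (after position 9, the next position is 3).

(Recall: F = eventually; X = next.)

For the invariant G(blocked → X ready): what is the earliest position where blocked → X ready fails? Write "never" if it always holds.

blocked → X ready holds at every position 0..9, and those are all the positions the trace ever visits, so the invariant G(blocked → X ready) is never violated.

never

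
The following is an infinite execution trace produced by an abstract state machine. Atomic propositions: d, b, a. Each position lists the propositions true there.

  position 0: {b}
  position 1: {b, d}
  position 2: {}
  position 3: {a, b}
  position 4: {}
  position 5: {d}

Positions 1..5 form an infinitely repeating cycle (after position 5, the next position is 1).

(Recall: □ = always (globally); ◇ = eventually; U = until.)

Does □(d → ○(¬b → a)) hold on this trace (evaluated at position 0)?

d → ○(¬b → a) must hold at every position from 0 onward. It fails at position 1, so □(d → ○(¬b → a)) is false.
Positions where d holds: 1, 5.
Check ○(¬b → a) at each: 1→fails, 5→ok.

No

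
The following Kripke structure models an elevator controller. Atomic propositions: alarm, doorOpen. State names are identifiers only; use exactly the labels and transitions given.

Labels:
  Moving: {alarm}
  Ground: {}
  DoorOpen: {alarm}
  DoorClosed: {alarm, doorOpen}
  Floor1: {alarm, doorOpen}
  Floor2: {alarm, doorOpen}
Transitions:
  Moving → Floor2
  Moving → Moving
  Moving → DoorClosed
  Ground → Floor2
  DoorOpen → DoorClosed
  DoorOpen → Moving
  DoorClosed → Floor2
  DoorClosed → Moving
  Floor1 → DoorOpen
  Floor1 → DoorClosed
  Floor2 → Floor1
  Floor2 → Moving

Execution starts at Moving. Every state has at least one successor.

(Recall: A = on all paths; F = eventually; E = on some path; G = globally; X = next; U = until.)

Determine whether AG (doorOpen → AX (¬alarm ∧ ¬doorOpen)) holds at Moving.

States satisfying doorOpen → AX (¬alarm ∧ ¬doorOpen): {Moving, Ground, DoorOpen}.
States satisfying AG (doorOpen → AX (¬alarm ∧ ¬doorOpen)): ∅.
DoorClosed is reachable from Moving and violates doorOpen → AX (¬alarm ∧ ¬doorOpen), so AG fails at Moving.
Moving ∉ Sat(AG (doorOpen → AX (¬alarm ∧ ¬doorOpen))).

No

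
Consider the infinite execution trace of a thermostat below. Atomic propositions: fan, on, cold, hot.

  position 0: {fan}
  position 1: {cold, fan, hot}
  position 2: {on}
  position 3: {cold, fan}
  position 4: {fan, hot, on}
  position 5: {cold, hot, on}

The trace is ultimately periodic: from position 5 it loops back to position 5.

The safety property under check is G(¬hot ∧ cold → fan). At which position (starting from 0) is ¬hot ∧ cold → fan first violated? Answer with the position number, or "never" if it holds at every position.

never

¬hot ∧ cold → fan holds at every position 0..5, and those are all the positions the trace ever visits, so the invariant G(¬hot ∧ cold → fan) is never violated.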